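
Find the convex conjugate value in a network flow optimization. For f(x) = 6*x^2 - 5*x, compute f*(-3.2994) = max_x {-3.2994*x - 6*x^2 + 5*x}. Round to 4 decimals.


f*(y) = sup_x {y*x - a*x^2 - b*x} = sup_x {(y-b)*x - a*x^2}
FOC: (y - b) - 2a*x = 0 => x* = (y - b)/(2a)
x* = (-3.2994 + 5)/(2*6) = 0.1417
f*(-3.2994) = (y-b)^2/(4a) = (-3.2994 + 5)^2/(4*6)
= 2.892/24 = 0.1205


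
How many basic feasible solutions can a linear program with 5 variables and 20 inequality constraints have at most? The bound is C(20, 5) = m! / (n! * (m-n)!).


Each vertex corresponds to some choice of n active constraints out of m, so the number of vertices is at most C(m, n) = m! / (n!(m-n)!).
m = 20, n = 5
Numerator: 20 * 19 * 18 * 17 * 16
Denominator: 5! = 120
C(20, 5) = 15504


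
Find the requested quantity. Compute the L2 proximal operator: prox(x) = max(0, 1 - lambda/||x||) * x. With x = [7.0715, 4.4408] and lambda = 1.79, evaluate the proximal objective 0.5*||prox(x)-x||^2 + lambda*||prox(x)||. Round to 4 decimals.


Step 1: Compute ||x||.
||x|| = 8.3503
Step 2: Compute scaling factor.
scale = max(0, 1 - 1.79/8.3503) = 0.7856
Step 3: prox(x) = [5.5556, 3.4888]
||prox(x)|| = 6.5603
Step 4: Proximal objective.
0.5*||prox-x||^2 = 1.6021
lambda*||prox|| = 11.7429
Total = 13.3449


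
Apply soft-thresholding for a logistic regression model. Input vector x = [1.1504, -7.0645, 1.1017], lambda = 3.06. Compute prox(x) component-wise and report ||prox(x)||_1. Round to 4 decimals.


Soft-thresholding with lambda = 3.06:
prox(1.1504) = sign(1.1504)*max(|1.1504| - 3.06, 0) = 0.0
prox(-7.0645) = sign(-7.0645)*max(|-7.0645| - 3.06, 0) = -4.0045
prox(1.1017) = sign(1.1017)*max(|1.1017| - 3.06, 0) = 0.0
prox(x) = [0.0, -4.0045, 0.0]
||prox(x)||_1 = 0.0 + 4.0045 + 0.0 = 4.0045


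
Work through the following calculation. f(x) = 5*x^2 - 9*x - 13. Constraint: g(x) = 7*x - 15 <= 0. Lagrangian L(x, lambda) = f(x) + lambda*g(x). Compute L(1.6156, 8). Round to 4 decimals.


Step 1: Evaluate f(x).
f(1.6156) = 5*1.6156^2 - 9*1.6156 - 13 = -14.4896
Step 2: Evaluate g(x).
g(1.6156) = 7*1.6156 - 15 = -3.6908
Step 3: Compute Lagrangian.
L = -14.4896 + 8*-3.6908 = -44.016


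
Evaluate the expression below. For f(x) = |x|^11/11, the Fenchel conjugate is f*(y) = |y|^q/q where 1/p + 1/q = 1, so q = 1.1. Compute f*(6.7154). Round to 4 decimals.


The conjugate exponent q satisfies 1/p + 1/q = 1.
p = 11, so q = 11/(11 - 1) = 1.1
|y|^q = 6.7154^1.1 = 8.1242
f*(6.7154) = 8.1242 / 1.1 = 7.3856


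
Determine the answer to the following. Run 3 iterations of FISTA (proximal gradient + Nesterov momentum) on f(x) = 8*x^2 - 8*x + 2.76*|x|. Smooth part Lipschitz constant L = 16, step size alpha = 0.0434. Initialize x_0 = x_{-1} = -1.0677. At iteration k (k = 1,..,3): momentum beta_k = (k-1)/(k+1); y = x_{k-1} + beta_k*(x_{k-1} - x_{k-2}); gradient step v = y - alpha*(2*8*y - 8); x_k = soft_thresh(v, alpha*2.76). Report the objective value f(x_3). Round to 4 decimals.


FISTA on f(x) = 8*x^2 - 8*x + 2.76*|x|
L = 16, alpha = 0.0434
Iteration 1: beta = 0.0, y = -1.0677 + 0.0*(-1.0677 + 1.0677) = -1.0677
  grad(y) = -25.0832, v = y - alpha*grad = 0.0209
  prox(v) = soft_thresh(0.0209, 0.1198) = 0.0
Iteration 2: beta = 0.3333, y = 0.0 + 0.3333*(0.0 + 1.0677) = 0.3559
  grad(y) = -2.3056, v = y - alpha*grad = 0.456
  prox(v) = soft_thresh(0.456, 0.1198) = 0.3362
Iteration 3: beta = 0.5, y = 0.3362 + 0.5*(0.3362 - 0.0) = 0.5043
  grad(y) = 0.0683, v = y - alpha*grad = 0.5013
  prox(v) = soft_thresh(0.5013, 0.1198) = 0.3815
f(x_3) = 8*0.3815^2 - 8*0.3815 + 2.76*|0.3815| = -0.8347


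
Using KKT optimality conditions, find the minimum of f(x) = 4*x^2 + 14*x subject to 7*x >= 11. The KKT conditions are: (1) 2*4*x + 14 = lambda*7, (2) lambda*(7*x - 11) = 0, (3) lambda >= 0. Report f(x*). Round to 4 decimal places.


Step 1: Try lambda = 0 (constraint inactive).
x_unc = -14/(2*4) = -1.75
Check: 7*-1.75 = -12.25 < 11 -- violated!
Step 2: Constraint must be active: 7*x = 11
x* = 11/7 = 1.5714 (rounded; the exact value 11/7 is used below)
lambda = (2*4*(11/7) + 14)/7 = 3.7959
Step 3: Compute optimal value.
f(x*) = 4*(11/7)^2 + 14*(11/7) = 31.8776


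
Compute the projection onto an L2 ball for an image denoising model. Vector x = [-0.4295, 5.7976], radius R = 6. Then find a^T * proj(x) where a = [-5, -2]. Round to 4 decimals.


Step 1: Compute ||x|| (intermediates to 6 decimals).
||x|| = sqrt((-0.4295)^2 + 5.7976^2) = 5.813487
Step 2: Project.
Since ||x|| <= R, proj = x (no scaling needed).
proj(x) = [-0.4295, 5.7976]
Step 3: Dot product.
a^T * proj(x) = -5*(-0.4295) - 2*5.7976 = -9.4477


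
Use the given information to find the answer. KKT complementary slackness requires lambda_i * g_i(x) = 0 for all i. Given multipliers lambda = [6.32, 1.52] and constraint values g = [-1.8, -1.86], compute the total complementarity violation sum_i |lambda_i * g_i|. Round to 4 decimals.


KKT complementary slackness check:
lambda_1 * g_1 = 6.32 * -1.8 = -11.376
lambda_2 * g_2 = 1.52 * -1.86 = -2.8272
Total violation = 11.376 + 2.8272 = 14.2032


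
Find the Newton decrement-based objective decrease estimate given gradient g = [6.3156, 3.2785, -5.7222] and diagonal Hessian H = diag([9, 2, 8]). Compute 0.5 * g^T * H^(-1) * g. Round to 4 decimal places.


Step 1: H is diagonal, so H^(-1) * g = [0.7017, 1.6393, -0.7153].
Step 2: g^T H^(-1) g = sum_i g_i^2 / H_ii
  = (6.3156)^2/9 + (3.2785)^2/2 + (-5.7222)^2/8
  = 4.4319 + 5.3743 + 4.0929 = 13.8991
Step 3: Objective decrease = 0.5 * g^T H^(-1) g = 6.9495


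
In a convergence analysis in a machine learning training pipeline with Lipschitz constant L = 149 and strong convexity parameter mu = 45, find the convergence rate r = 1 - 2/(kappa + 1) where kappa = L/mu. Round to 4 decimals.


Step 1: Compute the condition number.
kappa = L/mu = 149/45 = 3.3111
Step 2: Compute the convergence rate.
r = 1 - 2/(kappa + 1) = 1 - 2*mu/(L + mu) = (L - mu)/(L + mu) = 104/194 = 0.5361


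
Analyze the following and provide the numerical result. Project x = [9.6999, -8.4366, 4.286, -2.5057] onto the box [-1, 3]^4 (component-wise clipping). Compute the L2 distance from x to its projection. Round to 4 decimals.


Project each component onto [-1, 3].
clip(9.6999) = 3.0, clip(-8.4366) = -1.0, clip(4.286) = 3.0, clip(-2.5057) = -1.0
Projection = [3.0, -1.0, 3.0, -1.0]
Squared diffs: [44.8887, 55.303, 1.6538, 2.2671]
Distance = sqrt(104.1126) = 10.2036


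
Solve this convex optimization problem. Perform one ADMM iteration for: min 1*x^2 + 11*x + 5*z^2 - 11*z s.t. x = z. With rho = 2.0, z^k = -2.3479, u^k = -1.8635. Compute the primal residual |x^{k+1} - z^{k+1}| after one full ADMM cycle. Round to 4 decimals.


ADMM iteration with rho = 2.0, z^k = -2.3479, u^k = -1.8635
Step 1: x-update.
Minimize 1*x^2 + 11*x + (2.0/2)*(x + 2.3479 - 1.8635)^2
FOC: (2*1 + 2.0)*x = -11 + 2.0*(-2.3479 + 1.8635)
x^{k+1} = -2.9922
Step 2: z-update.
Minimize 5*z^2 - 11*z + (2.0/2)*(-2.9922 - z - 1.8635)^2
FOC: (2*5 + 2.0)*z = 11 + 2.0*(-2.9922 - 1.8635)
z^{k+1} = 0.1074
Step 3: u-update.
u^{k+1} = -1.8635 - 2.9922 - 0.1074 = -4.9631
Step 4: Primal residual = |-2.9922 - 0.1074| = 3.0996


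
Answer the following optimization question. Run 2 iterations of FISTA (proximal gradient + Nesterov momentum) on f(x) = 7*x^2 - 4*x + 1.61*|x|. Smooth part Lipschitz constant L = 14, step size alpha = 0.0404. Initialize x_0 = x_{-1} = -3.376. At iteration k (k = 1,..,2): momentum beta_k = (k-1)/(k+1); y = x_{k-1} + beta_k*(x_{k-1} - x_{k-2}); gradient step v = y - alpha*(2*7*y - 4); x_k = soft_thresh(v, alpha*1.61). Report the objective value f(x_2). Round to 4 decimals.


FISTA on f(x) = 7*x^2 - 4*x + 1.61*|x|
L = 14, alpha = 0.0404
Iteration 1: beta = 0.0, y = -3.376 + 0.0*(-3.376 + 3.376) = -3.376
  grad(y) = -51.264, v = y - alpha*grad = -1.3049
  prox(v) = soft_thresh(-1.3049, 0.065) = -1.2399
Iteration 2: beta = 0.3333, y = -1.2399 + 0.3333*(-1.2399 + 3.376) = -0.5279
  grad(y) = -11.39, v = y - alpha*grad = -0.0677
  prox(v) = soft_thresh(-0.0677, 0.065) = -0.0027
f(x_2) = 7*(-0.0027)^2 - 4*(-0.0027) + 1.61*|-0.0027| = 0.0149


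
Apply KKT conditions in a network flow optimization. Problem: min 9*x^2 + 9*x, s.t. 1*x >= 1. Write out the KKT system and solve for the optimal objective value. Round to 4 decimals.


Step 1: Try lambda = 0 (constraint inactive).
x_unc = -9/(2*9) = -0.5
Check: 1*-0.5 = -0.5 < 1 -- violated!
Step 2: Constraint must be active: 1*x = 1
x* = 1/1 = 1.0
lambda = (2*9*1.0 + 9)/1 = 27.0
Step 3: Compute optimal value.
f(x*) = 9*1.0^2 + 9*1.0 = 18.0


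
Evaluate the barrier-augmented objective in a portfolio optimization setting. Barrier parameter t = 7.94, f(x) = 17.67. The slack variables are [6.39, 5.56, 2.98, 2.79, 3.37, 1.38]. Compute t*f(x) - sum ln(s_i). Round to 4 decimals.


Step 1: Compute log-barrier.
ln values: [1.8547, 1.7156, 1.0919, 1.026, 1.2149, 0.3221]
phi = -(1.8547 + 1.7156 + 1.0919 + 1.026 + 1.2149 + 0.3221) = -7.2253
Step 2: Compute augmented objective.
t*f(x) = 7.94*17.67 = 140.2998
Total = 140.2998 - 7.2253 = 133.0745


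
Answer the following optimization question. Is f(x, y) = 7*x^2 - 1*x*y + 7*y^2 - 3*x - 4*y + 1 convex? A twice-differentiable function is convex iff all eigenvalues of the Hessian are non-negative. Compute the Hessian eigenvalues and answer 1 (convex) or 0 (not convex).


The Hessian of f(x,y) = 7*x^2 - 1*x*y + 7*y^2 - 3*x - 4*y + 1 is:
H = [[14, -1], [-1, 14]]
Trace = 14 + 14 = 28
Determinant = 14*14 - (-1)^2 = 195
Discriminant = (28)^2 - 4*195 = 4.0
Eigenvalues: lambda_1 = 13.0, lambda_2 = 15.0
The function is convex.

1


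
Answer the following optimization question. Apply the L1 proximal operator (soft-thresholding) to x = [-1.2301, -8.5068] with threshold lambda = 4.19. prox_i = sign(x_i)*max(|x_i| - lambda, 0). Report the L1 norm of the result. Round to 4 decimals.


Soft-thresholding with lambda = 4.19:
prox(-1.2301) = sign(-1.2301)*max(|-1.2301| - 4.19, 0) = 0.0
prox(-8.5068) = sign(-8.5068)*max(|-8.5068| - 4.19, 0) = -4.3168
prox(x) = [0.0, -4.3168]
||prox(x)||_1 = 0.0 + 4.3168 = 4.3168


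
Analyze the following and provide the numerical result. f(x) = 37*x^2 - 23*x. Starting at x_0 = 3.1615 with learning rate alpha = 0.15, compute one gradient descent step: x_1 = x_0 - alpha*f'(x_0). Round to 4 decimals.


We compute the gradient at x_0 and apply the update.
f'(x) = 74*x - 23
f'(3.1615) = 74*3.1615 - 23 = 210.951
x_1 = 3.1615 - 0.15*210.951 = -28.4812


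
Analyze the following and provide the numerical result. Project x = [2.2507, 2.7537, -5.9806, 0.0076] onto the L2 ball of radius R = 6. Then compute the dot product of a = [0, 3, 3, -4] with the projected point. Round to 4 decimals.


Step 1: Compute ||x|| (intermediates to 6 decimals).
||x|| = sqrt(2.2507^2 + 2.7537^2 + (-5.9806)^2 + 0.0076^2) = 6.958171
Step 2: Project.
Since ||x|| > R, scale = R/||x|| = 6/6.958171 = 0.862296, proj(x) = scale * x
proj(x) = [1.94077, 2.374504, -5.157047, 0.006553]
Step 3: Dot product.
a^T * proj(x) = 0*1.94077 + 3*2.374504 + 3*(-5.157047) - 4*0.006553 = -8.3738


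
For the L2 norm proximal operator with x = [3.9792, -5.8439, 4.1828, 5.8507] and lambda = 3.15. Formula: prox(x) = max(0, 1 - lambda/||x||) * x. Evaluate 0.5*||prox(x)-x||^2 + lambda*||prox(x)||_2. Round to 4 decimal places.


Step 1: Compute ||x||.
||x|| = 10.0852
Step 2: Compute scaling factor.
scale = max(0, 1 - 3.15/10.0852) = 0.6877
Step 3: prox(x) = [2.7363, -4.0186, 2.8764, 4.0233]
||prox(x)|| = 6.9352
Step 4: Proximal objective.
0.5*||prox-x||^2 = 4.9613
lambda*||prox|| = 21.8459
Total = 26.8072


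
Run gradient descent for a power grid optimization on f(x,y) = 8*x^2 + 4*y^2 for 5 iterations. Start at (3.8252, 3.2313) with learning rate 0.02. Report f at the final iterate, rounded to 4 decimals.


Gradient descent on f(x,y) = 8*x^2 + 4*y^2.
Starting point: (3.8252, 3.2313), alpha = 0.02
Step 1: grad_x = 2*8*3.8252 = 61.2032, grad_y = 2*4*3.2313 = 25.8504
  x_1 = 3.8252 - 0.02*61.2032 = 2.6011
  y_1 = 3.2313 - 0.02*25.8504 = 2.7143
Step 2: grad_x = 2*8*2.6011 = 41.6182, grad_y = 2*4*2.7143 = 21.7143
  x_2 = 2.6011 - 0.02*41.6182 = 1.7688
  y_2 = 2.7143 - 0.02*21.7143 = 2.28
Step 3: grad_x = 2*8*1.7688 = 28.3004, grad_y = 2*4*2.28 = 18.24
  x_3 = 1.7688 - 0.02*28.3004 = 1.2028
  y_3 = 2.28 - 0.02*18.24 = 1.9152
Step 4: grad_x = 2*8*1.2028 = 19.2442, grad_y = 2*4*1.9152 = 15.3216
  x_4 = 1.2028 - 0.02*19.2442 = 0.8179
  y_4 = 1.9152 - 0.02*15.3216 = 1.6088
Step 5: grad_x = 2*8*0.8179 = 13.0861, grad_y = 2*4*1.6088 = 12.8702
  x_5 = 0.8179 - 0.02*13.0861 = 0.5562
  y_5 = 1.6088 - 0.02*12.8702 = 1.3514
f(0.5562, 1.3514) = 8*0.5562^2 + 4*1.3514^2 = 9.7793


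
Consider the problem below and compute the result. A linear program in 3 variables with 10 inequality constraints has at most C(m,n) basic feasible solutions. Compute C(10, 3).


Each vertex corresponds to some choice of n active constraints out of m, so the number of vertices is at most C(m, n) = m! / (n!(m-n)!).
m = 10, n = 3
Numerator: 10 * 9 * 8
Denominator: 3! = 6
C(10, 3) = 120


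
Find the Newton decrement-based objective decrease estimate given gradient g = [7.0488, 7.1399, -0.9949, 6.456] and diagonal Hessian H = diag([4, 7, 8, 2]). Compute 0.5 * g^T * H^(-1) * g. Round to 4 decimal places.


Step 1: H is diagonal, so H^(-1) * g = [1.7622, 1.02, -0.1244, 3.228].
Step 2: g^T H^(-1) g = sum_i g_i^2 / H_ii
  = (7.0488)^2/4 + (7.1399)^2/7 + (-0.9949)^2/8 + (6.456)^2/2
  = 12.4214 + 7.2826 + 0.1237 + 20.84 = 40.6677
Step 3: Objective decrease = 0.5 * g^T H^(-1) g = 20.3338


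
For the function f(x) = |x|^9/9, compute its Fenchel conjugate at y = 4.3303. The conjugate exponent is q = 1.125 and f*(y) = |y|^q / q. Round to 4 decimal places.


The conjugate exponent q satisfies 1/p + 1/q = 1.
p = 9, so q = 9/(9 - 1) = 1.125
|y|^q = 4.3303^1.125 = 5.201
f*(4.3303) = 5.201 / 1.125 = 4.6231


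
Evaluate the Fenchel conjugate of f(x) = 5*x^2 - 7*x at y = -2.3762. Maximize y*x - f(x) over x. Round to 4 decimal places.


f*(y) = sup_x {y*x - a*x^2 - b*x} = sup_x {(y-b)*x - a*x^2}
FOC: (y - b) - 2a*x = 0 => x* = (y - b)/(2a)
x* = (-2.3762 + 7)/(2*5) = 0.4624
f*(-2.3762) = (y-b)^2/(4a) = (-2.3762 + 7)^2/(4*5)
= 21.3795/20 = 1.069


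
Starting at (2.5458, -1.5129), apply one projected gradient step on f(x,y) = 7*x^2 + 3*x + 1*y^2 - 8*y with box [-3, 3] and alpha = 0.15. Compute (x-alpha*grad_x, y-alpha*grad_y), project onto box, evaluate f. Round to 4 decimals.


Step 1: Compute gradient at (2.5458, -1.5129).
grad_x = 2*7*2.5458 + 3 = 38.6412
grad_y = 2*1*-1.5129 - 8 = -11.0258
Step 2: Gradient step.
x_raw = 2.5458 - 0.15*38.6412 = -3.2504
y_raw = -1.5129 - 0.15*-11.0258 = 0.141
Step 3: Project onto [-3, 3].
x_proj = clip(-3.2504) = -3.0
y_proj = clip(0.141) = 0.141
Step 4: Evaluate f.
f(-3.0, 0.141) = 52.8921


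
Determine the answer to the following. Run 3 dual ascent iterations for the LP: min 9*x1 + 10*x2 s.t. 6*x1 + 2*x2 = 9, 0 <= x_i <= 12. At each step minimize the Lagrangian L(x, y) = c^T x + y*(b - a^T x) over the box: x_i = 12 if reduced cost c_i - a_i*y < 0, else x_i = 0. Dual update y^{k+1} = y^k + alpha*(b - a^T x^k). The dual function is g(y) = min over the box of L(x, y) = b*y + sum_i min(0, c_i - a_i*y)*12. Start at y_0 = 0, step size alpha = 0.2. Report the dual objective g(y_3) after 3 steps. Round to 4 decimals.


Dual ascent for LP: min 9*x1 + 10*x2, 6*x1 + 2*x2 = 9, 0 <= x_i <= 12
Step 1: y^k = 0.0, reduced costs: (9.0, 10.0)
  x^k = (0.0, 0.0), subgradient = b - a^T x = 9.0
  y^{k+1} = 0.0 + 0.2*9.0 = 1.8
Step 2: y^k = 1.8, reduced costs: (-1.8, 6.4)
  x^k = (12.0, 0.0), subgradient = b - a^T x = -63.0
  y^{k+1} = 1.8 + 0.2*-63.0 = -10.8
Step 3: y^k = -10.8, reduced costs: (73.8, 31.6)
  x^k = (0.0, 0.0), subgradient = b - a^T x = 9.0
  y^{k+1} = -10.8 + 0.2*9.0 = -9.0
Dual objective at y_3 = -9.0: reduced costs (63.0, 28.0), box minimizer x = (0.0, 0.0)
g(y_3) = b*y + (c1 - a1*y)*x1 + (c2 - a2*y)*x2 = 9*(-9.0) + 63.0*0.0 + 28.0*0.0 = -81.0 + 0.0 + 0.0 = -81.0


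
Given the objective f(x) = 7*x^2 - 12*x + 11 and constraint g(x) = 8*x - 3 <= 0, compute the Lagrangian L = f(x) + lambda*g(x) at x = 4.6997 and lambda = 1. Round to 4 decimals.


Step 1: Evaluate f(x).
f(4.6997) = 7*4.6997^2 - 12*4.6997 + 11 = 109.2139
Step 2: Evaluate g(x).
g(4.6997) = 8*4.6997 - 3 = 34.5976
Step 3: Compute Lagrangian.
L = 109.2139 + 1*34.5976 = 143.8115


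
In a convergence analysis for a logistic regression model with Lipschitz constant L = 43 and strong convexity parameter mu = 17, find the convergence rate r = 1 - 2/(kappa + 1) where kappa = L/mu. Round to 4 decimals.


Step 1: Compute the condition number.
kappa = L/mu = 43/17 = 2.5294
Step 2: Compute the convergence rate.
r = 1 - 2/(kappa + 1) = 1 - 2*mu/(L + mu) = (L - mu)/(L + mu) = 26/60 = 0.4333


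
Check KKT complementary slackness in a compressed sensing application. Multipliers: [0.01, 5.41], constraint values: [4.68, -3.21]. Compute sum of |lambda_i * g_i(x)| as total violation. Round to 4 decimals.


KKT complementary slackness check:
lambda_1 * g_1 = 0.01 * 4.68 = 0.0468
lambda_2 * g_2 = 5.41 * -3.21 = -17.3661
Total violation = 0.0468 + 17.3661 = 17.4129


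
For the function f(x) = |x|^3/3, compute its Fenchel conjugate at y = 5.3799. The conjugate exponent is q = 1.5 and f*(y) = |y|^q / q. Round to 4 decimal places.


The conjugate exponent q satisfies 1/p + 1/q = 1.
p = 3, so q = 3/(3 - 1) = 1.5
|y|^q = 5.3799^1.5 = 12.4785
f*(5.3799) = 12.4785 / 1.5 = 8.319


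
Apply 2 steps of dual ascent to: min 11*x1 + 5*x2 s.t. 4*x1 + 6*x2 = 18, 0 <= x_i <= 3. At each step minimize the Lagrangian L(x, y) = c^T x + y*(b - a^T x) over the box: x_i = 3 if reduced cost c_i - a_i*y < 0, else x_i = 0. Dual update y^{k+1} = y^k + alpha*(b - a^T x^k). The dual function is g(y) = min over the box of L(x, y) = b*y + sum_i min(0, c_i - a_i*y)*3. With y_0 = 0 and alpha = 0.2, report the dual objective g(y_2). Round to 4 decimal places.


Dual ascent for LP: min 11*x1 + 5*x2, 4*x1 + 6*x2 = 18, 0 <= x_i <= 3
Step 1: y^k = 0.0, reduced costs: (11.0, 5.0)
  x^k = (0.0, 0.0), subgradient = b - a^T x = 18.0
  y^{k+1} = 0.0 + 0.2*18.0 = 3.6
Step 2: y^k = 3.6, reduced costs: (-3.4, -16.6)
  x^k = (3.0, 3.0), subgradient = b - a^T x = -12.0
  y^{k+1} = 3.6 + 0.2*-12.0 = 1.2
Dual objective at y_2 = 1.2: reduced costs (6.2, -2.2), box minimizer x = (0.0, 3.0)
g(y_2) = b*y + (c1 - a1*y)*x1 + (c2 - a2*y)*x2 = 18*1.2 + 6.2*0.0 + (-2.2)*3.0 = 21.6 + 0.0 - 6.6 = 15.0


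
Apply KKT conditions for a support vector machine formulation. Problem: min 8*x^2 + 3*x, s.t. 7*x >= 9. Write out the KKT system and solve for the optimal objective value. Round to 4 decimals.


Step 1: Try lambda = 0 (constraint inactive).
x_unc = -3/(2*8) = -0.1875
Check: 7*-0.1875 = -1.3125 < 9 -- violated!
Step 2: Constraint must be active: 7*x = 9
x* = 9/7 = 1.2857 (rounded; the exact value 9/7 is used below)
lambda = (2*8*(9/7) + 3)/7 = 3.3673
Step 3: Compute optimal value.
f(x*) = 8*(9/7)^2 + 3*(9/7) = 17.0816


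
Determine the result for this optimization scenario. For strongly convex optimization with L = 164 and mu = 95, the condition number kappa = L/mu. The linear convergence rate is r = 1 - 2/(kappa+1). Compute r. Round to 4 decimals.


Step 1: Compute the condition number.
kappa = L/mu = 164/95 = 1.7263
Step 2: Compute the convergence rate.
r = 1 - 2/(kappa + 1) = 1 - 2*mu/(L + mu) = (L - mu)/(L + mu) = 69/259 = 0.2664


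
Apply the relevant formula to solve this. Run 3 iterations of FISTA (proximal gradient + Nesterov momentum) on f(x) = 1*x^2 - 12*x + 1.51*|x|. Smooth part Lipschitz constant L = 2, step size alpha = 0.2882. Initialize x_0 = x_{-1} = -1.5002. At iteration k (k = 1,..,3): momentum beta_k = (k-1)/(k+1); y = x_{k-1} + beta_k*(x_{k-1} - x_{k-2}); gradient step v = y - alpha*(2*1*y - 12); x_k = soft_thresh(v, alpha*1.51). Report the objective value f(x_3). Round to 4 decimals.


FISTA on f(x) = 1*x^2 - 12*x + 1.51*|x|
L = 2, alpha = 0.2882
Iteration 1: beta = 0.0, y = -1.5002 + 0.0*(-1.5002 + 1.5002) = -1.5002
  grad(y) = -15.0004, v = y - alpha*grad = 2.8229
  prox(v) = soft_thresh(2.8229, 0.4352) = 2.3877
Iteration 2: beta = 0.3333, y = 2.3877 + 0.3333*(2.3877 + 1.5002) = 3.6837
  grad(y) = -4.6326, v = y - alpha*grad = 5.0188
  prox(v) = soft_thresh(5.0188, 0.4352) = 4.5836
Iteration 3: beta = 0.5, y = 4.5836 + 0.5*(4.5836 - 2.3877) = 5.6816
  grad(y) = -0.6368, v = y - alpha*grad = 5.8651
  prox(v) = soft_thresh(5.8651, 0.4352) = 5.4299
f(x_3) = 1*5.4299^2 - 12*5.4299 + 1.51*|5.4299| = -27.4758


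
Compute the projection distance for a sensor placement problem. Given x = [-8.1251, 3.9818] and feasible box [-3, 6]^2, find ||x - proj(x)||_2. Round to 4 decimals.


Project each component onto [-3, 6].
clip(-8.1251) = -3.0, clip(3.9818) = 3.9818
Projection = [-3.0, 3.9818]
Squared diffs: [26.2667, 0.0]
Distance = sqrt(26.2667) = 5.1251


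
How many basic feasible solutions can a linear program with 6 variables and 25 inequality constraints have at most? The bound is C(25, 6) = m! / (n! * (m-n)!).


Each vertex corresponds to some choice of n active constraints out of m, so the number of vertices is at most C(m, n) = m! / (n!(m-n)!).
m = 25, n = 6
Numerator: 25 * 24 * 23 * 22 * 21 * 20
Denominator: 6! = 720
C(25, 6) = 177100


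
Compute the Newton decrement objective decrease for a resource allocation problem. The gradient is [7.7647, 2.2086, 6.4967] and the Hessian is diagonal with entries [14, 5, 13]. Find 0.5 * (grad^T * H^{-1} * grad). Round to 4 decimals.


Step 1: H is diagonal, so H^(-1) * g = [0.5546, 0.4417, 0.4997].
Step 2: g^T H^(-1) g = sum_i g_i^2 / H_ii
  = (7.7647)^2/14 + (2.2086)^2/5 + (6.4967)^2/13
  = 4.3065 + 0.9756 + 3.2467 = 8.5288
Step 3: Objective decrease = 0.5 * g^T H^(-1) g = 4.2644


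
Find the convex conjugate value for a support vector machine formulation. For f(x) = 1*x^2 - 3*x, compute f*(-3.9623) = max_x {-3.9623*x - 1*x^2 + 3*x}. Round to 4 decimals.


f*(y) = sup_x {y*x - a*x^2 - b*x} = sup_x {(y-b)*x - a*x^2}
FOC: (y - b) - 2a*x = 0 => x* = (y - b)/(2a)
x* = (-3.9623 + 3)/(2*1) = -0.4812
f*(-3.9623) = (y-b)^2/(4a) = (-3.9623 + 3)^2/(4*1)
= 0.926/4 = 0.2315


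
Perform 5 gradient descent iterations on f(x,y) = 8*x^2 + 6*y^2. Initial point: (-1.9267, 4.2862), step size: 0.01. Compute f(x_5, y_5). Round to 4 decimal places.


Gradient descent on f(x,y) = 8*x^2 + 6*y^2.
Starting point: (-1.9267, 4.2862), alpha = 0.01
Step 1: grad_x = 2*8*-1.9267 = -30.8272, grad_y = 2*6*4.2862 = 51.4344
  x_1 = -1.9267 - 0.01*-30.8272 = -1.6184
  y_1 = 4.2862 - 0.01*51.4344 = 3.7719
Step 2: grad_x = 2*8*-1.6184 = -25.8948, grad_y = 2*6*3.7719 = 45.2623
  x_2 = -1.6184 - 0.01*-25.8948 = -1.3595
  y_2 = 3.7719 - 0.01*45.2623 = 3.3192
Step 3: grad_x = 2*8*-1.3595 = -21.7517, grad_y = 2*6*3.3192 = 39.8308
  x_3 = -1.3595 - 0.01*-21.7517 = -1.142
  y_3 = 3.3192 - 0.01*39.8308 = 2.9209
Step 4: grad_x = 2*8*-1.142 = -18.2714, grad_y = 2*6*2.9209 = 35.0511
  x_4 = -1.142 - 0.01*-18.2714 = -0.9592
  y_4 = 2.9209 - 0.01*35.0511 = 2.5704
Step 5: grad_x = 2*8*-0.9592 = -15.348, grad_y = 2*6*2.5704 = 30.845
  x_5 = -0.9592 - 0.01*-15.348 = -0.8058
  y_5 = 2.5704 - 0.01*30.845 = 2.262
f(-0.8058, 2.262) = 8*(-0.8058)^2 + 6*2.262^2 = 35.893


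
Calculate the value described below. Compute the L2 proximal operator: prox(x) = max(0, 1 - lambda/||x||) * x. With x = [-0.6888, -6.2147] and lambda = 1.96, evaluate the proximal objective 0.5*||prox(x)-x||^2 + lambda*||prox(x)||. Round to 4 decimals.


Step 1: Compute ||x||.
||x|| = 6.2528
Step 2: Compute scaling factor.
scale = max(0, 1 - 1.96/6.2528) = 0.6865
Step 3: prox(x) = [-0.4729, -4.2666]
||prox(x)|| = 4.2928
Step 4: Proximal objective.
0.5*||prox-x||^2 = 1.9208
lambda*||prox|| = 8.4139
Total = 10.3346


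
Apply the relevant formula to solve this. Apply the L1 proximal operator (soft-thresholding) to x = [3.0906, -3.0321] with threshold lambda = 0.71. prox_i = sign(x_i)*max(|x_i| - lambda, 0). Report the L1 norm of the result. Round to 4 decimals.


Soft-thresholding with lambda = 0.71:
prox(3.0906) = sign(3.0906)*max(|3.0906| - 0.71, 0) = 2.3806
prox(-3.0321) = sign(-3.0321)*max(|-3.0321| - 0.71, 0) = -2.3221
prox(x) = [2.3806, -2.3221]
||prox(x)||_1 = 2.3806 + 2.3221 = 4.7027


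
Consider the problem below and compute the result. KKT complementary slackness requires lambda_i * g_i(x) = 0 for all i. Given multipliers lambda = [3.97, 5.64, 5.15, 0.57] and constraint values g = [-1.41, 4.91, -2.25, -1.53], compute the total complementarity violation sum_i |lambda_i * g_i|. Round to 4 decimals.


KKT complementary slackness check:
lambda_1 * g_1 = 3.97 * -1.41 = -5.5977
lambda_2 * g_2 = 5.64 * 4.91 = 27.6924
lambda_3 * g_3 = 5.15 * -2.25 = -11.5875
lambda_4 * g_4 = 0.57 * -1.53 = -0.8721
Total violation = 5.5977 + 27.6924 + 11.5875 + 0.8721 = 45.7497


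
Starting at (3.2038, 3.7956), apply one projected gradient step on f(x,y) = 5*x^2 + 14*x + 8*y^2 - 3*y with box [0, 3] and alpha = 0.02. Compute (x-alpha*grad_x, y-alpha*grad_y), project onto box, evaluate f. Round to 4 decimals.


Step 1: Compute gradient at (3.2038, 3.7956).
grad_x = 2*5*3.2038 + 14 = 46.038
grad_y = 2*8*3.7956 - 3 = 57.7296
Step 2: Gradient step.
x_raw = 3.2038 - 0.02*46.038 = 2.283
y_raw = 3.7956 - 0.02*57.7296 = 2.641
Step 3: Project onto [0, 3].
x_proj = clip(2.283) = 2.283
y_proj = clip(2.641) = 2.641
Step 4: Evaluate f.
f(2.283, 2.641) = 105.9003


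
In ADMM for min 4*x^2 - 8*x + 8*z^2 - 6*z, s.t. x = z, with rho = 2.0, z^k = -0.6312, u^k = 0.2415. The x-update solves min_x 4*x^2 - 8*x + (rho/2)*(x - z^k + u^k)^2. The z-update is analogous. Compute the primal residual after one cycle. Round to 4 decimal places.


ADMM iteration with rho = 2.0, z^k = -0.6312, u^k = 0.2415
Step 1: x-update.
Minimize 4*x^2 - 8*x + (2.0/2)*(x + 0.6312 + 0.2415)^2
FOC: (2*4 + 2.0)*x = 8 + 2.0*(-0.6312 - 0.2415)
x^{k+1} = 0.6255
Step 2: z-update.
Minimize 8*z^2 - 6*z + (2.0/2)*(0.6255 - z + 0.2415)^2
FOC: (2*8 + 2.0)*z = 6 + 2.0*(0.6255 + 0.2415)
z^{k+1} = 0.4297
Step 3: u-update.
u^{k+1} = 0.2415 + 0.6255 - 0.4297 = 0.4373
Step 4: Primal residual = |0.6255 - 0.4297| = 0.1958


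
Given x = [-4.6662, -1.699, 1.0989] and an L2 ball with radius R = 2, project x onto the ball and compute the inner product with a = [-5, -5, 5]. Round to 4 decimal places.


Step 1: Compute ||x|| (intermediates to 6 decimals).
||x|| = sqrt((-4.6662)^2 + (-1.699)^2 + 1.0989^2) = 5.086021
Step 2: Project.
Since ||x|| > R, scale = R/||x|| = 2/5.086021 = 0.393235, proj(x) = scale * x
proj(x) = [-1.834913, -0.668106, 0.432126]
Step 3: Dot product.
a^T * proj(x) = -5*(-1.834913) - 5*(-0.668106) + 5*0.432126 = 14.6757


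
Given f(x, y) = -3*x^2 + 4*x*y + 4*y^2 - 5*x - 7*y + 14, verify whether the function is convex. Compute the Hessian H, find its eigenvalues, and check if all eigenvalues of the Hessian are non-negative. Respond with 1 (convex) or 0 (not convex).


The Hessian of f(x,y) = -3*x^2 + 4*x*y + 4*y^2 - 5*x - 7*y + 14 is:
H = [[-6, 4], [4, 8]]
Trace = -6 + 8 = 2
Determinant = -6*8 - (4)^2 = -64
Discriminant = (2)^2 - 4*-64 = 260.0
Eigenvalues: lambda_1 = -7.0623, lambda_2 = 9.0623
The function is not convex.

0


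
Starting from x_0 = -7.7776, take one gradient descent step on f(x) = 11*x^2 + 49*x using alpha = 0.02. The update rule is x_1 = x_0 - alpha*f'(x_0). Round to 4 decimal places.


We compute the gradient at x_0 and apply the update.
f'(x) = 22*x + 49
f'(-7.7776) = 22*-7.7776 + 49 = -122.1072
x_1 = -7.7776 - 0.02*-122.1072 = -5.3355


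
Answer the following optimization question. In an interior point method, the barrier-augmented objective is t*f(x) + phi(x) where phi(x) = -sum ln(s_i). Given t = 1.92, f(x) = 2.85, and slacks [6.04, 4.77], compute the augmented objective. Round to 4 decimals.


Step 1: Compute log-barrier.
ln values: [1.7984, 1.5623]
phi = -(1.7984 + 1.5623) = -3.3608
Step 2: Compute augmented objective.
t*f(x) = 1.92*2.85 = 5.472
Total = 5.472 - 3.3608 = 2.1112


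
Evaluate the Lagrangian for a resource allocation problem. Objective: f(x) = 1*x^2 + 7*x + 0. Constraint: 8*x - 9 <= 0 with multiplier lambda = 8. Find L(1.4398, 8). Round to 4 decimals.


Step 1: Evaluate f(x).
f(1.4398) = 1*1.4398^2 + 7*1.4398 + 0 = 12.1516
Step 2: Evaluate g(x).
g(1.4398) = 8*1.4398 - 9 = 2.5184
Step 3: Compute Lagrangian.
L = 12.1516 + 8*2.5184 = 32.2988


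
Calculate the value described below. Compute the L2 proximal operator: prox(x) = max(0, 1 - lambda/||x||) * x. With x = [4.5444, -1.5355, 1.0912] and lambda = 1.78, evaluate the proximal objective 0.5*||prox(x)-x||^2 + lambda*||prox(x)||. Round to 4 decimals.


Step 1: Compute ||x||.
||x|| = 4.9194
Step 2: Compute scaling factor.
scale = max(0, 1 - 1.78/4.9194) = 0.6382
Step 3: prox(x) = [2.9001, -0.9799, 0.6964]
||prox(x)|| = 3.1394
Step 4: Proximal objective.
0.5*||prox-x||^2 = 1.5842
lambda*||prox|| = 5.5881
Total = 7.1723


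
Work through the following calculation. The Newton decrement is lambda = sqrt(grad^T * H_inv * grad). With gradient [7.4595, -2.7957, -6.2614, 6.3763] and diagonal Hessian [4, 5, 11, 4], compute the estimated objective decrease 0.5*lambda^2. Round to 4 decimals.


Step 1: H is diagonal, so H^(-1) * g = [1.8649, -0.5591, -0.5692, 1.5941].
Step 2: g^T H^(-1) g = sum_i g_i^2 / H_ii
  = (7.4595)^2/4 + (-2.7957)^2/5 + (-6.2614)^2/11 + (6.3763)^2/4
  = 13.911 + 1.5632 + 3.5641 + 10.1643 = 29.2026
Step 3: Objective decrease = 0.5 * g^T H^(-1) g = 14.6013


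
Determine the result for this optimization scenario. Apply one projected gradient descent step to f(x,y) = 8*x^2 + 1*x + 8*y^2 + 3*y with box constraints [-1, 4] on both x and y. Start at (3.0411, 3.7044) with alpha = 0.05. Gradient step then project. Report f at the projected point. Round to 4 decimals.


Step 1: Compute gradient at (3.0411, 3.7044).
grad_x = 2*8*3.0411 + 1 = 49.6576
grad_y = 2*8*3.7044 + 3 = 62.2704
Step 2: Gradient step.
x_raw = 3.0411 - 0.05*49.6576 = 0.5582
y_raw = 3.7044 - 0.05*62.2704 = 0.5909
Step 3: Project onto [-1, 4].
x_proj = clip(0.5582) = 0.5582
y_proj = clip(0.5909) = 0.5909
Step 4: Evaluate f.
f(0.5582, 0.5909) = 7.6168


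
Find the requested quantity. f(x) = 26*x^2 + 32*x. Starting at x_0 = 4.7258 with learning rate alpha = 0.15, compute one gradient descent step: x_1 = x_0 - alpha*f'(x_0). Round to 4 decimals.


We compute the gradient at x_0 and apply the update.
f'(x) = 52*x + 32
f'(4.7258) = 52*4.7258 + 32 = 277.7416
x_1 = 4.7258 - 0.15*277.7416 = -36.9354


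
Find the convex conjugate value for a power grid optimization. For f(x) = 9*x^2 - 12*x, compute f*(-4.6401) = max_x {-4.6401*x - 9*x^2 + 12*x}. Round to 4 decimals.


f*(y) = sup_x {y*x - a*x^2 - b*x} = sup_x {(y-b)*x - a*x^2}
FOC: (y - b) - 2a*x = 0 => x* = (y - b)/(2a)
x* = (-4.6401 + 12)/(2*9) = 0.4089
f*(-4.6401) = (y-b)^2/(4a) = (-4.6401 + 12)^2/(4*9)
= 54.1681/36 = 1.5047


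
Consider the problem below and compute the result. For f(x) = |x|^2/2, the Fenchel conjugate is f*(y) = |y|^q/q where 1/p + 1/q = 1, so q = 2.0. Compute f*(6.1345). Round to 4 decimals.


The conjugate exponent q satisfies 1/p + 1/q = 1.
p = 2, so q = 2/(2 - 1) = 2.0
|y|^q = 6.1345^2.0 = 37.6321
f*(6.1345) = 37.6321 / 2.0 = 18.816


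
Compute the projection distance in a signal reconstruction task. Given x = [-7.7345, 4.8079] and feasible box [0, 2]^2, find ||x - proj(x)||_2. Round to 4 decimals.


Project each component onto [0, 2].
clip(-7.7345) = 0.0, clip(4.8079) = 2.0
Projection = [0.0, 2.0]
Squared diffs: [59.8225, 7.8843]
Distance = sqrt(67.7068) = 8.2284


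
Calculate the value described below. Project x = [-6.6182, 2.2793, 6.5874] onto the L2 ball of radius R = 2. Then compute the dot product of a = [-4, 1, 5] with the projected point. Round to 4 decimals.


Step 1: Compute ||x|| (intermediates to 6 decimals).
||x|| = sqrt((-6.6182)^2 + 2.2793^2 + 6.5874^2) = 9.611952
Step 2: Project.
Since ||x|| > R, scale = R/||x|| = 2/9.611952 = 0.208074, proj(x) = scale * x
proj(x) = [-1.377075, 0.474263, 1.370667]
Step 3: Dot product.
a^T * proj(x) = -4*(-1.377075) + 1*0.474263 + 5*1.370667 = 12.8359


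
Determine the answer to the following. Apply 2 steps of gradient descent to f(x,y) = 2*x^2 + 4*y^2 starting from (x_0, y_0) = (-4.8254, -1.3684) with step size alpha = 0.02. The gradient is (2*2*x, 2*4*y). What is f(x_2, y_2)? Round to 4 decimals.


Gradient descent on f(x,y) = 2*x^2 + 4*y^2.
Starting point: (-4.8254, -1.3684), alpha = 0.02
Step 1: grad_x = 2*2*-4.8254 = -19.3016, grad_y = 2*4*-1.3684 = -10.9472
  x_1 = -4.8254 - 0.02*-19.3016 = -4.4394
  y_1 = -1.3684 - 0.02*-10.9472 = -1.1495
Step 2: grad_x = 2*2*-4.4394 = -17.7575, grad_y = 2*4*-1.1495 = -9.1956
  x_2 = -4.4394 - 0.02*-17.7575 = -4.0842
  y_2 = -1.1495 - 0.02*-9.1956 = -0.9655
f(-4.0842, -0.9655) = 2*(-4.0842)^2 + 4*(-0.9655)^2 = 37.0908


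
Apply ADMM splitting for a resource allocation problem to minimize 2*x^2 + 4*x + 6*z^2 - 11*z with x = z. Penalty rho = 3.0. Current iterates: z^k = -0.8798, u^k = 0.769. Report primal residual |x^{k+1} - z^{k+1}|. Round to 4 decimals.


ADMM iteration with rho = 3.0, z^k = -0.8798, u^k = 0.769
Step 1: x-update.
Minimize 2*x^2 + 4*x + (3.0/2)*(x + 0.8798 + 0.769)^2
FOC: (2*2 + 3.0)*x = -4 + 3.0*(-0.8798 - 0.769)
x^{k+1} = -1.2781
Step 2: z-update.
Minimize 6*z^2 - 11*z + (3.0/2)*(-1.2781 - z + 0.769)^2
FOC: (2*6 + 3.0)*z = 11 + 3.0*(-1.2781 + 0.769)
z^{k+1} = 0.6315
Step 3: u-update.
u^{k+1} = 0.769 - 1.2781 - 0.6315 = -1.1406
Step 4: Primal residual = |-1.2781 - 0.6315| = 1.9096


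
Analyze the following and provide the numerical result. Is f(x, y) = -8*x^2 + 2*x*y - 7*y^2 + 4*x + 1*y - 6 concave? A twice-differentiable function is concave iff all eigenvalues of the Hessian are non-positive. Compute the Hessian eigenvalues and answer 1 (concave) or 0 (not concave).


The Hessian of f(x,y) = -8*x^2 + 2*x*y - 7*y^2 + 4*x + 1*y - 6 is:
H = [[-16, 2], [2, -14]]
Trace = -16 - 14 = -30
Determinant = -16*-14 - (2)^2 = 220
Discriminant = (-30)^2 - 4*220 = 20.0
Eigenvalues: lambda_1 = -17.2361, lambda_2 = -12.7639
The function is concave.

1


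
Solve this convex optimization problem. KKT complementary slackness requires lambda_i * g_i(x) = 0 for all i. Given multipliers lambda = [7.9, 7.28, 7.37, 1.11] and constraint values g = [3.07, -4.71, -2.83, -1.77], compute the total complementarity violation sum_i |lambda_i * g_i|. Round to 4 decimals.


KKT complementary slackness check:
lambda_1 * g_1 = 7.9 * 3.07 = 24.253
lambda_2 * g_2 = 7.28 * -4.71 = -34.2888
lambda_3 * g_3 = 7.37 * -2.83 = -20.8571
lambda_4 * g_4 = 1.11 * -1.77 = -1.9647
Total violation = 24.253 + 34.2888 + 20.8571 + 1.9647 = 81.3636


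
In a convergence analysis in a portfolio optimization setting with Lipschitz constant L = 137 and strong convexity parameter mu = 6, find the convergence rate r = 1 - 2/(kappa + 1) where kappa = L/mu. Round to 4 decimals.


Step 1: Compute the condition number.
kappa = L/mu = 137/6 = 22.8333
Step 2: Compute the convergence rate.
r = 1 - 2/(kappa + 1) = 1 - 2*mu/(L + mu) = (L - mu)/(L + mu) = 131/143 = 0.9161


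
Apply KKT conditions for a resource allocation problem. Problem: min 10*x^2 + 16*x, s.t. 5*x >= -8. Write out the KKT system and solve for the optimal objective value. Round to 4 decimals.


Step 1: Try lambda = 0 (constraint inactive).
Stationarity: 2*10*x + 16 = 0
x* = -16/(2*10) = -0.8
Check constraint: 5*-0.8 = -4.0 >= -8 -- satisfied.
Step 2: Compute optimal value.
f(x*) = 10*(-0.8)^2 + 16*(-0.8) = -6.4


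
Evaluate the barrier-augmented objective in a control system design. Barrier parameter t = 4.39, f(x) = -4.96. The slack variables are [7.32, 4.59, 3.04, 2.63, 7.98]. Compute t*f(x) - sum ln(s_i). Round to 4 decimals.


Step 1: Compute log-barrier.
ln values: [1.9906, 1.5239, 1.1119, 0.967, 2.0769]
phi = -(1.9906 + 1.5239 + 1.1119 + 0.967 + 2.0769) = -7.6703
Step 2: Compute augmented objective.
t*f(x) = 4.39*-4.96 = -21.7744
Total = -21.7744 - 7.6703 = -29.4447


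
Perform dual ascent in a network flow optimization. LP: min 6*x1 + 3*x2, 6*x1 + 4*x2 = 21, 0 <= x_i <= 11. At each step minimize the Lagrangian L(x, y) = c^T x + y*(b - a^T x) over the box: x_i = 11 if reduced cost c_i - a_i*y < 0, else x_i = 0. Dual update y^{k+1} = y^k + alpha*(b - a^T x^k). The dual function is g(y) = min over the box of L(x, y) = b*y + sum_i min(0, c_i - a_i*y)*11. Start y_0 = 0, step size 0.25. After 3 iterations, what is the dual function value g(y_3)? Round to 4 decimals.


Dual ascent for LP: min 6*x1 + 3*x2, 6*x1 + 4*x2 = 21, 0 <= x_i <= 11
Step 1: y^k = 0.0, reduced costs: (6.0, 3.0)
  x^k = (0.0, 0.0), subgradient = b - a^T x = 21.0
  y^{k+1} = 0.0 + 0.25*21.0 = 5.25
Step 2: y^k = 5.25, reduced costs: (-25.5, -18.0)
  x^k = (11.0, 11.0), subgradient = b - a^T x = -89.0
  y^{k+1} = 5.25 + 0.25*-89.0 = -17.0
Step 3: y^k = -17.0, reduced costs: (108.0, 71.0)
  x^k = (0.0, 0.0), subgradient = b - a^T x = 21.0
  y^{k+1} = -17.0 + 0.25*21.0 = -11.75
Dual objective at y_3 = -11.75: reduced costs (76.5, 50.0), box minimizer x = (0.0, 0.0)
g(y_3) = b*y + (c1 - a1*y)*x1 + (c2 - a2*y)*x2 = 21*(-11.75) + 76.5*0.0 + 50.0*0.0 = -246.75 + 0.0 + 0.0 = -246.75


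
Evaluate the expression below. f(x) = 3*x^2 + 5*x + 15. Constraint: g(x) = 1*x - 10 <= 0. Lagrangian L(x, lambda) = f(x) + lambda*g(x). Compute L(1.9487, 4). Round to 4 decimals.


Step 1: Evaluate f(x).
f(1.9487) = 3*1.9487^2 + 5*1.9487 + 15 = 36.1358
Step 2: Evaluate g(x).
g(1.9487) = 1*1.9487 - 10 = -8.0513
Step 3: Compute Lagrangian.
L = 36.1358 + 4*-8.0513 = 3.9306


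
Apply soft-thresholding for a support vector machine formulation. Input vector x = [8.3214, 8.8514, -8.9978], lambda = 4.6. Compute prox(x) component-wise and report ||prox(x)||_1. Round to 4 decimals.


Soft-thresholding with lambda = 4.6:
prox(8.3214) = sign(8.3214)*max(|8.3214| - 4.6, 0) = 3.7214
prox(8.8514) = sign(8.8514)*max(|8.8514| - 4.6, 0) = 4.2514
prox(-8.9978) = sign(-8.9978)*max(|-8.9978| - 4.6, 0) = -4.3978
prox(x) = [3.7214, 4.2514, -4.3978]
||prox(x)||_1 = 3.7214 + 4.2514 + 4.3978 = 12.3706


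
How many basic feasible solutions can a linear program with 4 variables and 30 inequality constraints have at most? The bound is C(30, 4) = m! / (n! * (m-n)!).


Each vertex corresponds to some choice of n active constraints out of m, so the number of vertices is at most C(m, n) = m! / (n!(m-n)!).
m = 30, n = 4
Numerator: 30 * 29 * 28 * 27
Denominator: 4! = 24
C(30, 4) = 27405


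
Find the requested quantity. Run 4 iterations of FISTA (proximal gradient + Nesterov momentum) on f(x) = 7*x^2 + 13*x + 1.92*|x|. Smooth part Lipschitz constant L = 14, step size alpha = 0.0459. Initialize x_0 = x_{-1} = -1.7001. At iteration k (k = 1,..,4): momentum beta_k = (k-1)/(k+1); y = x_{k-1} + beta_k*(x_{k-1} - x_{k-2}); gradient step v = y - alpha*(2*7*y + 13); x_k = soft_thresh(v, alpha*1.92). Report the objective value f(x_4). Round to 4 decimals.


FISTA on f(x) = 7*x^2 + 13*x + 1.92*|x|
L = 14, alpha = 0.0459
Iteration 1: beta = 0.0, y = -1.7001 + 0.0*(-1.7001 + 1.7001) = -1.7001
  grad(y) = -10.8014, v = y - alpha*grad = -1.2043
  prox(v) = soft_thresh(-1.2043, 0.0881) = -1.1162
Iteration 2: beta = 0.3333, y = -1.1162 + 0.3333*(-1.1162 + 1.7001) = -0.9216
  grad(y) = 0.0983, v = y - alpha*grad = -0.9261
  prox(v) = soft_thresh(-0.9261, 0.0881) = -0.8379
Iteration 3: beta = 0.5, y = -0.8379 + 0.5*(-0.8379 + 1.1162) = -0.6988
  grad(y) = 3.2167, v = y - alpha*grad = -0.8465
  prox(v) = soft_thresh(-0.8465, 0.0881) = -0.7583
Iteration 4: beta = 0.6, y = -0.7583 + 0.6*(-0.7583 + 0.8379) = -0.7106
  grad(y) = 3.0522, v = y - alpha*grad = -0.8507
  prox(v) = soft_thresh(-0.8507, 0.0881) = -0.7625
f(x_4) = 7*(-0.7625)^2 + 13*(-0.7625) + 1.92*|-0.7625| = -4.3787


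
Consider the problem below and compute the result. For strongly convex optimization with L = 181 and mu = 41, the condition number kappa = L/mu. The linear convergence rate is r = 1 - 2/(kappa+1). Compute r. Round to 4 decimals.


Step 1: Compute the condition number.
kappa = L/mu = 181/41 = 4.4146
Step 2: Compute the convergence rate.
r = 1 - 2/(kappa + 1) = 1 - 2*mu/(L + mu) = (L - mu)/(L + mu) = 140/222 = 0.6306
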